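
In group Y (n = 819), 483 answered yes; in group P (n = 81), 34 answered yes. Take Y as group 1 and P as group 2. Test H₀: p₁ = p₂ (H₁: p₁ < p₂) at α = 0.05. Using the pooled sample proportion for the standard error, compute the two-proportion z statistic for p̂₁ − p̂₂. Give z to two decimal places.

p̂₁ = 483/819 = 0.5897, p̂₂ = 34/81 = 0.4198.
Pooled p̂ = (483+34)/(819+81) = 517/900 = 0.5744.
SE = √(p̂(1−p̂)(1/n₁+1/n₂)) = √(0.5744·0.4256·0.0135667) = √(0.00331648) = 0.0576.
z = (0.5897 − 0.4198)/0.0576 = 0.1699/0.0576 = 2.95.
p-value = P(Z < 2.952) ≈ 0.9984, so at α = 0.05 we fail to reject H₀.

z = 2.95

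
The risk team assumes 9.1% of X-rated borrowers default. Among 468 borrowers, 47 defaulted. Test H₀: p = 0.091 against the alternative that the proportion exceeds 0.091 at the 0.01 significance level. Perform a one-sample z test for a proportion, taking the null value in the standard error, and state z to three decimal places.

z = 0.709

p̂ = 47/468 ≈ 0.100427.
SE = √(p₀(1−p₀)/n) = √(0.082719/468) = 0.013295.
z = (0.100427 − 0.091)/0.013295 = 0.009427/0.013295 = 0.709.
p-value = P(Z > 0.709) ≈ 0.2391, so at α = 0.01 we fail to reject H₀.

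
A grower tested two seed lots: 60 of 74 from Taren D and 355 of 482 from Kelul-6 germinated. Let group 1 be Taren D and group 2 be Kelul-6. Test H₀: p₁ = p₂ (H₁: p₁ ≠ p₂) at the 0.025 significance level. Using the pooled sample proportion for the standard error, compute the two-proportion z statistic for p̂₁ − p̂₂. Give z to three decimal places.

p̂₁ = 60/74 = 0.81081, p̂₂ = 355/482 = 0.73651.
Pooled p̂ = (60+355)/(74+482) = 415/556 = 0.74640.
SE = √(0.189286 × 0.0155882) = 0.05432.
z = (0.81081 − 0.73651)/0.05432 = 0.07430/0.05432 = 1.368.
p-value = 2·P(Z > 1.368) ≈ 0.1714, so at α = 0.025 we fail to reject H₀.

z = 1.368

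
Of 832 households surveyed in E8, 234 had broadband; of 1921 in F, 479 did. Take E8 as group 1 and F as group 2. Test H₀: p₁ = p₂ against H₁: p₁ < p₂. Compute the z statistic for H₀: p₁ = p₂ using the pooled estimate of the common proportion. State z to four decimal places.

z = 1.7546

p̂₁ = 234/832 ≈ 0.2812500, p̂₂ = 479/1921 ≈ 0.2493493.
Pooled p̂ = (234+479)/(832+1921) = 713/2753 = 0.2589902.
SE = √(p̂(1−p̂)(1/n₁+1/n₂)) = √(0.2589902·0.7410098·0.00172249) = √(0.00033057) = 0.0181816.
z = (0.2812500 − 0.2493493)/0.0181816 = 0.0319007/0.0181816 = 1.7546.
p-value = P(Z < 1.755) ≈ 0.9603.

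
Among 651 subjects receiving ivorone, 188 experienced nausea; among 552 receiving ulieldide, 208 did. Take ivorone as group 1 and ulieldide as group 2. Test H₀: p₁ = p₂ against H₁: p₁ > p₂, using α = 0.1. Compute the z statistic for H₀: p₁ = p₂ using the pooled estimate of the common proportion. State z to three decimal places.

z = -3.238

p̂₁ = 188/651 = 0.288786, p̂₂ = 208/552 = 0.376812.
Pooled p̂ = (188+208)/(651+552) = 396/1203 = 0.329177.
SE = √(0.22082 × 0.00334769) = 0.027189.
z = (0.288786 − 0.376812)/0.027189 = -0.088026/0.027189 = -3.238.
p-value = P(Z > -3.238) ≈ 0.9994, so at α = 0.1 we fail to reject H₀.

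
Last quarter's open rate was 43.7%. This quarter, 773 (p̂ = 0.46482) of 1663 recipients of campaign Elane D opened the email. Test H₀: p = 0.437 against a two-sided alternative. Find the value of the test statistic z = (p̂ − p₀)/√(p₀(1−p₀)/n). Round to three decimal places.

z = 2.287

p̂ = 773/1663 ≈ 0.4648226.
Under H₀, SE = √(0.437·0.563/1663) = √(0.000147944) = 0.0121632.
z = (0.4648226 − 0.437)/0.0121632 = 0.0278226/0.0121632 = 2.287.
p-value = 2·P(Z > 2.287) ≈ 0.0222.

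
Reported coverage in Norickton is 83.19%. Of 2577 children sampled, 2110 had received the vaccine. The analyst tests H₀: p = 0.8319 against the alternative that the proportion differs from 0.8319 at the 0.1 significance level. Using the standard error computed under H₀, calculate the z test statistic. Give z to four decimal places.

z = -1.7808

p̂ = 2110/2577 ≈ 0.8187815.
SE = √(p₀(1−p₀)/n) = √(0.13984/2577) = 0.0073665.
z = (0.8187815 − 0.8319)/0.0073665 = -0.0131185/0.0073665 = -1.7808.
p-value = 2·P(Z > 1.781) ≈ 0.0749, so at α = 0.1 we reject H₀.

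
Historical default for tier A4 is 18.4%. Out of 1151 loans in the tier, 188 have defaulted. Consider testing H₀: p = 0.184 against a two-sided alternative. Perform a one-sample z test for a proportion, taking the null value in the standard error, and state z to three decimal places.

z = -1.809

p̂ = 188/1151 ≈ 0.16334.
SE = √(p₀(1−p₀)/n) = √(0.15014/1151) = 0.01142.
z = (0.16334 − 0.184)/0.01142 = -0.02066/0.01142 = -1.809.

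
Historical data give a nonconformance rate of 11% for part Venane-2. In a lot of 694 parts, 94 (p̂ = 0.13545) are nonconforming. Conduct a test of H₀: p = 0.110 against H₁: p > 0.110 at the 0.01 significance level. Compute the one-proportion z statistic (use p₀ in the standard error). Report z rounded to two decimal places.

z = 2.14

p̂ = 94/694 = 0.13545.
SE = √(p₀(1−p₀)/n) = √(0.0979/694) = 0.01188.
z = (0.13545 − 0.11)/0.01188 = 0.02545/0.01188 = 2.14.
p-value = P(Z > 2.142) ≈ 0.0161; since p > α = 0.01, fail to reject H₀.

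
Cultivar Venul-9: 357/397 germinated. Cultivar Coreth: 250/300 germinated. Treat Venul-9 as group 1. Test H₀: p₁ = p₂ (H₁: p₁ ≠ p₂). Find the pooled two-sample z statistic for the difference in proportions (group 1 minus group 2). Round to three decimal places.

z = 2.569

p̂₁ = 357/397 ≈ 0.899244, p̂₂ = 250/300 ≈ 0.833333.
Pooled p̂ = (357+250)/(397+300) = 607/697 = 0.870875.
SE = √(p̂(1−p̂)(1/n₁+1/n₂)) = √(0.870875·0.129125·0.00585223) = √(0.000658092) = 0.025653.
z = (0.899244 − 0.833333)/0.025653 = 0.065911/0.025653 = 2.569.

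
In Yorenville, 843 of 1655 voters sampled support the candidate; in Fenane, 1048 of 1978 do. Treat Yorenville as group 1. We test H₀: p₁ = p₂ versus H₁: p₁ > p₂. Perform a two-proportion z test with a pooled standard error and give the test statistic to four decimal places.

z = -1.2295

p̂₁ = 843/1655 = 0.509366, p̂₂ = 1048/1978 = 0.529828.
Pooled p̂ = (843+1048)/(1655+1978) = 1891/3633 = 0.520506.
SE = √(0.249579 × 0.00110979) = 0.016643.
z = (0.509366 − 0.529828)/0.016643 = -0.020462/0.016643 = -1.2295.
p-value = P(Z > -1.230) ≈ 0.8906.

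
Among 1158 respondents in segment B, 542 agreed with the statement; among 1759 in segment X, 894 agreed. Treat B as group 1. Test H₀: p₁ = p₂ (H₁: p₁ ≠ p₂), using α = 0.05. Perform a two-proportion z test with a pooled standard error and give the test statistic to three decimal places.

p̂₁ = 542/1158 = 0.468048, p̂₂ = 894/1759 = 0.508243.
Pooled p̂ = (542+894)/(1158+1759) = 1436/2917 = 0.492287.
SE = √(0.249941 × 0.00143206) = 0.018919.
z = (0.468048 − 0.508243)/0.018919 = -0.040195/0.018919 = -2.125.
Two-sided p-value ≈ 2·Φ(−2.125) = 0.0336, so at α = 0.05 we reject H₀.

z = -2.125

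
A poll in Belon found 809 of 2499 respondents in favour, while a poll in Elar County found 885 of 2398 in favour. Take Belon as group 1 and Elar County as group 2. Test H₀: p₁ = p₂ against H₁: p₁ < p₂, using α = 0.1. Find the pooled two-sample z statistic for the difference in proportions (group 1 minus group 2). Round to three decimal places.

p̂₁ = 809/2499 ≈ 0.323729, p̂₂ = 885/2398 ≈ 0.369058.
Pooled p̂ = (809+885)/(2499+2398) = 1694/4897 = 0.345926.
SE = √(0.226261 × 0.000817174) = 0.013598.
z = (0.323729 − 0.369058)/0.013598 = -0.045329/0.013598 = -3.334.
p-value = P(Z < -3.334) ≈ 0.0004, so at α = 0.1 we reject H₀.

z = -3.334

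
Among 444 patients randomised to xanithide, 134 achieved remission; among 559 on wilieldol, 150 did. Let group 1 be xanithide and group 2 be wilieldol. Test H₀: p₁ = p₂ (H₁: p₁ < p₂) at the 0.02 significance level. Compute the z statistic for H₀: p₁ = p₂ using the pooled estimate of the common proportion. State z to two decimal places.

z = 1.17

p̂₁ = 134/444 = 0.3018, p̂₂ = 150/559 = 0.2683.
Pooled p̂ = (134+150)/(444+559) = 284/1003 = 0.2832.
SE = √(0.202976 × 0.00404116) = 0.0286.
z = (0.3018 − 0.2683)/0.0286 = 0.0335/0.0286 = 1.17.
p-value = P(Z < 1.168) ≈ 0.8787, so at α = 0.02 we fail to reject H₀.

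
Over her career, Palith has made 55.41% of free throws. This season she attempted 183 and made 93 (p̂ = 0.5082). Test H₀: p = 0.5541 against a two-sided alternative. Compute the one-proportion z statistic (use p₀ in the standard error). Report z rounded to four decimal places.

p̂ = 93/183 ≈ 0.508197.
Standard error under H₀: √(0.5541×0.4459/183) = 0.036744.
z = (0.508197 − 0.5541)/0.036744 = -0.045903/0.036744 = -1.2493.
p-value = 2·P(Z > 1.249) ≈ 0.2116.

z = -1.2493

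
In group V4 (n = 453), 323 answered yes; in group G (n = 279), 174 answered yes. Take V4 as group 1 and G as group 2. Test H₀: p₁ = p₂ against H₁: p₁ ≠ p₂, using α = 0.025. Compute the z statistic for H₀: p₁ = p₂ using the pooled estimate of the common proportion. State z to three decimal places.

z = 2.515

p̂₁ = 323/453 = 0.71302, p̂₂ = 174/279 = 0.62366.
Pooled p̂ = (323+174)/(453+279) = 497/732 = 0.67896.
SE = √(p̂(1−p̂)(1/n₁+1/n₂)) = √(0.67896·0.32104·0.00579173) = √(0.00126244) = 0.03553.
z = (0.71302 − 0.62366)/0.03553 = 0.08936/0.03553 = 2.515.
Two-sided p-value ≈ 2·Φ(−2.515) = 0.0119; since p < α = 0.025, reject H₀.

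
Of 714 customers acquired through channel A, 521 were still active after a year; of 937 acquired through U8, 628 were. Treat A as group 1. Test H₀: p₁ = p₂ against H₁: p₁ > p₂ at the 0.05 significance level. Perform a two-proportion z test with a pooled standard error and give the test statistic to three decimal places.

p̂₁ = 521/714 = 0.729692, p̂₂ = 628/937 = 0.670224.
Pooled p̂ = (521+628)/(714+937) = 1149/1651 = 0.695942.
SE = √(0.211607 × 0.0024678) = 0.022852.
z = (0.729692 − 0.670224)/0.022852 = 0.059468/0.022852 = 2.602.
p-value = P(Z > 2.602) ≈ 0.0046. With α = 0.05, reject H₀.

z = 2.602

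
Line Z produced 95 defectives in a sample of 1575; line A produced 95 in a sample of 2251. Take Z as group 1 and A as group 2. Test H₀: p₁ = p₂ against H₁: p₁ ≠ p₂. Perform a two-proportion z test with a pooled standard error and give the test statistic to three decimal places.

z = 2.538

p̂₁ = 95/1575 ≈ 0.06032, p̂₂ = 95/2251 ≈ 0.04220.
Pooled p̂ = (95+95)/(1575+2251) = 190/3826 = 0.04966.
SE = √(p̂(1−p̂)(1/n₁+1/n₂)) = √(0.04966·0.95034·0.00107917) = √(5.09303e-05) = 0.00714.
z = (0.06032 − 0.04220)/0.00714 = 0.01812/0.00714 = 2.538.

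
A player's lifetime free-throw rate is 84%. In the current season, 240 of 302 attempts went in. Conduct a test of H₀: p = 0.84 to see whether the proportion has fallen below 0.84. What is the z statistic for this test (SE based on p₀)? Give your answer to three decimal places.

p̂ = 240/302 ≈ 0.79470.
SE = √(p₀(1−p₀)/n) = √(0.1344/302) = 0.02110.
z = (0.79470 − 0.84)/0.02110 = -0.04530/0.02110 = -2.147.
p-value = P(Z < -2.147) ≈ 0.0159.

z = -2.147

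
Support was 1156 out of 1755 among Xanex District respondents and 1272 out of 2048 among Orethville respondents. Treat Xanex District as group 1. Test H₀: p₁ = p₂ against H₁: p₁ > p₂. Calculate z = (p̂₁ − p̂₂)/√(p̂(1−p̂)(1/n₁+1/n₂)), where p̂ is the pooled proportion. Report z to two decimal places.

z = 2.41

p̂₁ = 1156/1755 ≈ 0.6587, p̂₂ = 1272/2048 ≈ 0.6211.
Pooled p̂ = (1156+1272)/(1755+2048) = 2428/3803 = 0.6384.
SE = √(p̂(1−p̂)(1/n₁+1/n₂)) = √(0.6384·0.3616·0.00105808) = √(0.000244241) = 0.0156.
z = (0.6587 − 0.6211)/0.0156 = 0.0376/0.0156 = 2.41.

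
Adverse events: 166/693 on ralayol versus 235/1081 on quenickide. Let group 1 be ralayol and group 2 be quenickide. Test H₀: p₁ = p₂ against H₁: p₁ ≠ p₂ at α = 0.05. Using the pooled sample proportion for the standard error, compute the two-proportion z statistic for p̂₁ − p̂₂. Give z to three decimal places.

z = 1.088

p̂₁ = 166/693 ≈ 0.23954, p̂₂ = 235/1081 ≈ 0.21739.
Pooled p̂ = (166+235)/(693+1081) = 401/1774 = 0.22604.
SE = √(p̂(1−p̂)(1/n₁+1/n₂)) = √(0.22604·0.77396·0.00236807) = √(0.000414288) = 0.02035.
z = (0.23954 − 0.21739)/0.02035 = 0.02215/0.02035 = 1.088.
Two-sided p-value ≈ 2·Φ(−1.088) = 0.2766, so at α = 0.05 we fail to reject H₀.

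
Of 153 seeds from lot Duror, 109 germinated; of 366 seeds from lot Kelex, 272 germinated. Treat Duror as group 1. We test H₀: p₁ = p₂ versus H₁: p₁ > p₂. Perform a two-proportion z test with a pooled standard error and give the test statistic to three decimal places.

p̂₁ = 109/153 = 0.71242, p̂₂ = 272/366 = 0.74317.
Pooled p̂ = (109+272)/(153+366) = 381/519 = 0.73410.
SE = √(p̂(1−p̂)(1/n₁+1/n₂)) = √(0.73410·0.26590·0.00926819) = √(0.00180911) = 0.04253.
z = (0.71242 − 0.74317)/0.04253 = -0.03075/0.04253 = -0.723.

z = -0.723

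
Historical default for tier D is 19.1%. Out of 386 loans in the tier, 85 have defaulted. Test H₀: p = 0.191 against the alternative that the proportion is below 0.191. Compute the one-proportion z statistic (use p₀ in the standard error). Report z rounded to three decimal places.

p̂ = 85/386 ≈ 0.22021.
Under H₀, SE = √(0.191·0.809/386) = √(0.000400308) = 0.02001.
z = (0.22021 − 0.191)/0.02001 = 0.02921/0.02001 = 1.460.

z = 1.460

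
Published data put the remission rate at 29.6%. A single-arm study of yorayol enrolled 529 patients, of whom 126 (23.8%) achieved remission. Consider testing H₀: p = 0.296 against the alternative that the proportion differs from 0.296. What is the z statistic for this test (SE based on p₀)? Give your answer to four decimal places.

z = -2.9130

p̂ = 126/529 ≈ 0.238185.
Under H₀, SE = √(0.296·0.704/529) = √(0.000393921) = 0.019847.
z = (0.238185 − 0.296)/0.019847 = -0.057815/0.019847 = -2.9130.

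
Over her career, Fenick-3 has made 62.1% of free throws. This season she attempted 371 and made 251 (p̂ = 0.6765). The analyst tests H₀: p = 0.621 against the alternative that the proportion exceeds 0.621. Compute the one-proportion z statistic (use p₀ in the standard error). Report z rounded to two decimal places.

p̂ = 251/371 = 0.67655.
Standard error under H₀: √(0.621×0.379/371) = 0.02519.
z = (0.67655 − 0.621)/0.02519 = 0.05555/0.02519 = 2.21.

z = 2.21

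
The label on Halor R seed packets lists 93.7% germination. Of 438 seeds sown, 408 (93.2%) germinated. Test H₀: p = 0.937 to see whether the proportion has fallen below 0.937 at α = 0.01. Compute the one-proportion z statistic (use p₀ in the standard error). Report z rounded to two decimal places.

p̂ = 408/438 = 0.9315.
SE = √(p₀(1−p₀)/n) = √(0.059031/438) = 0.0116.
z = (0.9315 − 0.937)/0.0116 = -0.0055/0.0116 = -0.47.
p-value = P(Z < -0.473) ≈ 0.3180; since p > α = 0.01, fail to reject H₀.

z = -0.47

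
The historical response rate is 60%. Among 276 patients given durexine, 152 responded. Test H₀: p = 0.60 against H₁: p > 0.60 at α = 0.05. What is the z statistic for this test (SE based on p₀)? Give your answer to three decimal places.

z = -1.671

p̂ = 152/276 ≈ 0.55072.
SE = √(p₀(1−p₀)/n) = √(0.24/276) = 0.02949.
z = (0.55072 − 0.6)/0.02949 = -0.04928/0.02949 = -1.671.
p-value = P(Z > -1.671) ≈ 0.9526; since p > α = 0.05, fail to reject H₀.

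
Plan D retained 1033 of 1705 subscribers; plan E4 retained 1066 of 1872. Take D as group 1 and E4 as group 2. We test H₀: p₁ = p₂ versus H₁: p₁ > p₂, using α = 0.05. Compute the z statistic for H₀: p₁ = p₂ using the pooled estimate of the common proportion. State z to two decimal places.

z = 2.21

p̂₁ = 1033/1705 ≈ 0.6059, p̂₂ = 1066/1872 ≈ 0.5694.
Pooled p̂ = (1033+1066)/(1705+1872) = 2099/3577 = 0.5868.
SE = √(0.242465 × 0.0011207) = 0.0165.
z = (0.6059 − 0.5694)/0.0165 = 0.0365/0.0165 = 2.21.
p-value = P(Z > 2.209) ≈ 0.0136. With α = 0.05, reject H₀.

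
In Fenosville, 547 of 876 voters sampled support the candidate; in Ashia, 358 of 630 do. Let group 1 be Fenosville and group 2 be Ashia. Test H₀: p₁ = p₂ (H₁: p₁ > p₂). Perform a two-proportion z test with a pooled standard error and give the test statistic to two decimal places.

z = 2.20

p̂₁ = 547/876 ≈ 0.62443, p̂₂ = 358/630 ≈ 0.56825.
Pooled p̂ = (547+358)/(876+630) = 905/1506 = 0.60093.
SE = √(0.239813 × 0.00272885) = 0.02558.
z = (0.62443 − 0.56825)/0.02558 = 0.05618/0.02558 = 2.20.
p-value = P(Z > 2.196) ≈ 0.0140.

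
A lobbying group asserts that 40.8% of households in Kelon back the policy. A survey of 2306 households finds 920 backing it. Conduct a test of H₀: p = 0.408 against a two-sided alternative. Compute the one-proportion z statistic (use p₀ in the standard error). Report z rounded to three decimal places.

z = -0.883

p̂ = 920/2306 ≈ 0.398959.
SE = √(p₀(1−p₀)/n) = √(0.24154/2306) = 0.010234.
z = (0.398959 − 0.408)/0.010234 = -0.009041/0.010234 = -0.883.
Two-sided p-value ≈ 2·Φ(−0.883) = 0.3770.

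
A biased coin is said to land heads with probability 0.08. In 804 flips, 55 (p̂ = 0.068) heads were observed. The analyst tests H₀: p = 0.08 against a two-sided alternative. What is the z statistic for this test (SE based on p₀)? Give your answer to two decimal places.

p̂ = 55/804 ≈ 0.0684.
Under H₀, SE = √(0.08·0.92/804) = √(9.15423e-05) = 0.0096.
z = (0.0684 − 0.08)/0.0096 = -0.0116/0.0096 = -1.21.

z = -1.21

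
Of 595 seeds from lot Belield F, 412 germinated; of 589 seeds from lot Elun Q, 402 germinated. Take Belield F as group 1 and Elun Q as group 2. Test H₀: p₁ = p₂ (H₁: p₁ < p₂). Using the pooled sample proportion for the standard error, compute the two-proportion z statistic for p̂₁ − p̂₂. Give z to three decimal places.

z = 0.368

p̂₁ = 412/595 ≈ 0.692437, p̂₂ = 402/589 ≈ 0.682513.
Pooled p̂ = (412+402)/(595+589) = 814/1184 = 0.687500.
SE = √(p̂(1−p̂)(1/n₁+1/n₂)) = √(0.687500·0.312500·0.00337847) = √(0.000725842) = 0.026941.
z = (0.692437 − 0.682513)/0.026941 = 0.009924/0.026941 = 0.368.
p-value = P(Z < 0.368) ≈ 0.6437.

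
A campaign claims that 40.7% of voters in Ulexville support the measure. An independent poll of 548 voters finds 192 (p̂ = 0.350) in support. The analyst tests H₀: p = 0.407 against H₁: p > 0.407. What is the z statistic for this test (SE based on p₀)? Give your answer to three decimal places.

p̂ = 192/548 ≈ 0.350365.
SE = √(p₀(1−p₀)/n) = √(0.24135/548) = 0.020986.
z = (0.350365 − 0.407)/0.020986 = -0.056635/0.020986 = -2.699.

z = -2.699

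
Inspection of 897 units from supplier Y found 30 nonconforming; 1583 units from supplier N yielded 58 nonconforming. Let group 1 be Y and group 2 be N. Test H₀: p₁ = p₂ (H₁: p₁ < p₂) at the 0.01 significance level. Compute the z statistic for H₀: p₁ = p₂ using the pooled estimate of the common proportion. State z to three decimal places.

p̂₁ = 30/897 = 0.033445, p̂₂ = 58/1583 = 0.036639.
Pooled p̂ = (30+58)/(897+1583) = 88/2480 = 0.035484.
SE = √(p̂(1−p̂)(1/n₁+1/n₂)) = √(0.035484·0.964516·0.00174654) = √(5.97749e-05) = 0.007731.
z = (0.033445 − 0.036639)/0.007731 = -0.003194/0.007731 = -0.413.
p-value = P(Z < -0.413) ≈ 0.3397. With α = 0.01, fail to reject H₀.

z = -0.413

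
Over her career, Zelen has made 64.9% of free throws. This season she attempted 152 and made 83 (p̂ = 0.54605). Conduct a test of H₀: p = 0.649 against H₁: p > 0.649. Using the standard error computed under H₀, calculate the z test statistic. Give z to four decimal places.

z = -2.6593

p̂ = 83/152 = 0.5460526.
Standard error under H₀: √(0.649×0.351/152) = 0.0387128.
z = (0.5460526 − 0.649)/0.0387128 = -0.1029474/0.0387128 = -2.6593.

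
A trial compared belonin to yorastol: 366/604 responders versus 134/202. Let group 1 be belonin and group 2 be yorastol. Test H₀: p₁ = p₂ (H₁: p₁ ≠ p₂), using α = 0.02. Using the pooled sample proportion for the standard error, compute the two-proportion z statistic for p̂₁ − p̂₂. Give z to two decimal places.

z = -1.46

p̂₁ = 366/604 ≈ 0.6060, p̂₂ = 134/202 ≈ 0.6634.
Pooled p̂ = (366+134)/(604+202) = 500/806 = 0.6203.
SE = √(0.235517 × 0.00660612) = 0.0394.
z = (0.6060 − 0.6634)/0.0394 = -0.0574/0.0394 = -1.46.
Two-sided p-value ≈ 2·Φ(−1.455) = 0.1456. With α = 0.02, fail to reject H₀.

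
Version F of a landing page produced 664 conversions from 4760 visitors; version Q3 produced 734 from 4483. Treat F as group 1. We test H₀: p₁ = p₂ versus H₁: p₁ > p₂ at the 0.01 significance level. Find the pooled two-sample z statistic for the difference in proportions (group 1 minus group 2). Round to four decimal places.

p̂₁ = 664/4760 ≈ 0.13949580, p̂₂ = 734/4483 ≈ 0.16372965.
Pooled p̂ = (664+734)/(4760+4483) = 1398/9243 = 0.15124959.
SE = √(p̂(1−p̂)(1/n₁+1/n₂)) = √(0.15124959·0.84875041·0.000433149) = √(5.56047e-05) = 0.00745686.
z = (0.13949580 − 0.16372965)/0.00745686 = -0.02423385/0.00745686 = -3.2499.
p-value = P(Z > -3.250) ≈ 0.9994. With α = 0.01, fail to reject H₀.

z = -3.2499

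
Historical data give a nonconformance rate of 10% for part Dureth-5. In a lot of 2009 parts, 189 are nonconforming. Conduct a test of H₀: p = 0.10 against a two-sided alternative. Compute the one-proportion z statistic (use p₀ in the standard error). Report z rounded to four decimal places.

z = -0.8850

p̂ = 189/2009 ≈ 0.094077.
SE = √(p₀(1−p₀)/n) = √(0.09/2009) = 0.006693.
z = (0.094077 − 0.1)/0.006693 = -0.005923/0.006693 = -0.8850.
p-value = 2·P(Z > 0.885) ≈ 0.3762.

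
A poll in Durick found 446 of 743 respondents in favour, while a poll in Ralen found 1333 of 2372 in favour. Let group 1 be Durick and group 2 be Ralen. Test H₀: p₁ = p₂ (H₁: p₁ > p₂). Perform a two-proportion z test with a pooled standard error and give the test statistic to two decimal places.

z = 1.84

p̂₁ = 446/743 ≈ 0.6003, p̂₂ = 1333/2372 ≈ 0.5620.
Pooled p̂ = (446+1333)/(743+2372) = 1779/3115 = 0.5711.
SE = √(p̂(1−p̂)(1/n₁+1/n₂)) = √(0.5711·0.4289·0.00176748) = √(0.000432933) = 0.0208.
z = (0.6003 − 0.5620)/0.0208 = 0.0383/0.0208 = 1.84.
p-value = P(Z > 1.841) ≈ 0.0328.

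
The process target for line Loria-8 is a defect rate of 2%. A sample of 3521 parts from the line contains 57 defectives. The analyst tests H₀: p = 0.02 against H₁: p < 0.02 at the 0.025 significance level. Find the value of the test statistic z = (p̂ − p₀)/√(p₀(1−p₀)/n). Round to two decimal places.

z = -1.62

p̂ = 57/3521 = 0.016189.
SE = √(p₀(1−p₀)/n) = √(0.0196/3521) = 0.002359.
z = (0.016189 − 0.02)/0.002359 = -0.003811/0.002359 = -1.62.
p-value = P(Z < -1.615) ≈ 0.0531. With α = 0.025, fail to reject H₀.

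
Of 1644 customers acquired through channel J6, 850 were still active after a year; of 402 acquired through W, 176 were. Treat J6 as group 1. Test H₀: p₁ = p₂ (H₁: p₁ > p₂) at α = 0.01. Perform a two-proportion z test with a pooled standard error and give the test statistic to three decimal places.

z = 2.848

p̂₁ = 850/1644 ≈ 0.51703, p̂₂ = 176/402 ≈ 0.43781.
Pooled p̂ = (850+176)/(1644+402) = 1026/2046 = 0.50147.
SE = √(p̂(1−p̂)(1/n₁+1/n₂)) = √(0.50147·0.49853·0.00309583) = √(0.000773952) = 0.02782.
z = (0.51703 − 0.43781)/0.02782 = 0.07922/0.02782 = 2.848.
p-value = P(Z > 2.848) ≈ 0.0022. With α = 0.01, reject H₀.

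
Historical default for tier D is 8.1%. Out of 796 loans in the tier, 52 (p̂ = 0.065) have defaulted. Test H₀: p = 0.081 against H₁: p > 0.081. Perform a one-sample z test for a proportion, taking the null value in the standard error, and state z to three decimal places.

p̂ = 52/796 = 0.065327.
Standard error under H₀: √(0.081×0.919/796) = 0.009670.
z = (0.065327 − 0.081)/0.009670 = -0.015673/0.009670 = -1.621.
p-value = P(Z > -1.621) ≈ 0.9475.

z = -1.621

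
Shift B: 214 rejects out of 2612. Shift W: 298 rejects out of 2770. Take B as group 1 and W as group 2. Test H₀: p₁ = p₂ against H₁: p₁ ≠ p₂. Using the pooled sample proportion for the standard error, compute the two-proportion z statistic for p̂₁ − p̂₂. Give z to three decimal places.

z = -3.206

p̂₁ = 214/2612 = 0.08193, p̂₂ = 298/2770 = 0.10758.
Pooled p̂ = (214+298)/(2612+2770) = 512/5382 = 0.09513.
SE = √(p̂(1−p̂)(1/n₁+1/n₂)) = √(0.09513·0.90487·0.000743859) = √(6.40328e-05) = 0.00800.
z = (0.08193 − 0.10758)/0.00800 = -0.02565/0.00800 = -3.206.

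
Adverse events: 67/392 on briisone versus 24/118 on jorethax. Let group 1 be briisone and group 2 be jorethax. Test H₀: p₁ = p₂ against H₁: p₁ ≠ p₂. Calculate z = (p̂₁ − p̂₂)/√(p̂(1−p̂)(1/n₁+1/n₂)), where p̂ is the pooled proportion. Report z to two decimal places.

p̂₁ = 67/392 = 0.1709, p̂₂ = 24/118 = 0.2034.
Pooled p̂ = (67+24)/(392+118) = 91/510 = 0.1784.
SE = √(p̂(1−p̂)(1/n₁+1/n₂)) = √(0.1784·0.8216·0.0110256) = √(0.00161628) = 0.0402.
z = (0.1709 − 0.2034)/0.0402 = -0.0325/0.0402 = -0.81.

z = -0.81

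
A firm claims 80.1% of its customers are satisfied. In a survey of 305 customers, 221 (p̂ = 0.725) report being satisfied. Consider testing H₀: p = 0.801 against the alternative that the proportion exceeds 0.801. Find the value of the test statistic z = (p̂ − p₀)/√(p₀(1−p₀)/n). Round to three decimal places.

z = -3.342

p̂ = 221/305 = 0.724590.
SE = √(p₀(1−p₀)/n) = √(0.1594/305) = 0.022861.
z = (0.724590 − 0.801)/0.022861 = -0.076410/0.022861 = -3.342.
p-value = P(Z > -3.342) ≈ 0.9996.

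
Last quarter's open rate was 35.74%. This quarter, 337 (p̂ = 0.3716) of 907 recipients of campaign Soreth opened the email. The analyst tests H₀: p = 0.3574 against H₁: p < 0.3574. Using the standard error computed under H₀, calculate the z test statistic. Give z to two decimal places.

z = 0.89

p̂ = 337/907 ≈ 0.3716.
Standard error under H₀: √(0.3574×0.6426/907) = 0.0159.
z = (0.3716 − 0.3574)/0.0159 = 0.0142/0.0159 = 0.89.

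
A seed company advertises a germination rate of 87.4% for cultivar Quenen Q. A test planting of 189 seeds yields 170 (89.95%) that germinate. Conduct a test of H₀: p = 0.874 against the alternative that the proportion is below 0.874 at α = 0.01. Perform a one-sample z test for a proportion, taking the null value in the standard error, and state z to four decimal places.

p̂ = 170/189 ≈ 0.899471.
Standard error under H₀: √(0.874×0.126/189) = 0.024138.
z = (0.899471 − 0.874)/0.024138 = 0.025471/0.024138 = 1.0552.
p-value = P(Z < 1.055) ≈ 0.8543. With α = 0.01, fail to reject H₀.

z = 1.0552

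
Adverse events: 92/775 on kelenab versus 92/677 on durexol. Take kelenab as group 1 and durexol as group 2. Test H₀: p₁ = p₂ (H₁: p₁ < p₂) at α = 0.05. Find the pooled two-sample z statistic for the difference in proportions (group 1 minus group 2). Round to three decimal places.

z = -0.982

p̂₁ = 92/775 ≈ 0.11871, p̂₂ = 92/677 ≈ 0.13589.
Pooled p̂ = (92+92)/(775+677) = 184/1452 = 0.12672.
SE = √(p̂(1−p̂)(1/n₁+1/n₂)) = √(0.12672·0.87328·0.00276743) = √(0.000306253) = 0.01750.
z = (0.11871 − 0.13589)/0.01750 = -0.01718/0.01750 = -0.982.
p-value = P(Z < -0.982) ≈ 0.1631; since p > α = 0.05, fail to reject H₀.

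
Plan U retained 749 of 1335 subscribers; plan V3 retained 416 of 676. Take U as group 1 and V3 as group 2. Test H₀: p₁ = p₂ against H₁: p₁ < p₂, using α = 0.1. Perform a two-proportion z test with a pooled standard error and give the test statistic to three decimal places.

z = -2.332

p̂₁ = 749/1335 = 0.56105, p̂₂ = 416/676 = 0.61538.
Pooled p̂ = (749+416)/(1335+676) = 1165/2011 = 0.57931.
SE = √(0.243709 × 0.00222835) = 0.02330.
z = (0.56105 − 0.61538)/0.02330 = -0.05433/0.02330 = -2.332.
p-value = P(Z < -2.332) ≈ 0.0099; since p < α = 0.1, reject H₀.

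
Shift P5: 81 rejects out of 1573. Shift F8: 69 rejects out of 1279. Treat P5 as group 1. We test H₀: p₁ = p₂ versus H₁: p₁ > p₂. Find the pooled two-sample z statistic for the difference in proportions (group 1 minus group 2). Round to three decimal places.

p̂₁ = 81/1573 ≈ 0.051494, p̂₂ = 69/1279 ≈ 0.053948.
Pooled p̂ = (81+69)/(1573+1279) = 150/2852 = 0.052595.
SE = √(0.0498285 × 0.00141759) = 0.008405.
z = (0.051494 − 0.053948)/0.008405 = -0.002454/0.008405 = -0.292.
p-value = P(Z > -0.292) ≈ 0.6149.

z = -0.292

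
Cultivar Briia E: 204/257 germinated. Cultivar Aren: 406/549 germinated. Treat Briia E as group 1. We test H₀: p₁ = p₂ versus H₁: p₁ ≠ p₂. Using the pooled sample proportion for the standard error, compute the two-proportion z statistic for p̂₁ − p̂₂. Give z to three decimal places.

p̂₁ = 204/257 = 0.79377, p̂₂ = 406/549 = 0.73953.
Pooled p̂ = (204+406)/(257+549) = 610/806 = 0.75682.
SE = √(p̂(1−p̂)(1/n₁+1/n₂)) = √(0.75682·0.24318·0.00571254) = √(0.00105135) = 0.03242.
z = (0.79377 − 0.73953)/0.03242 = 0.05424/0.03242 = 1.673.
p-value = 2·P(Z > 1.673) ≈ 0.0943.

z = 1.673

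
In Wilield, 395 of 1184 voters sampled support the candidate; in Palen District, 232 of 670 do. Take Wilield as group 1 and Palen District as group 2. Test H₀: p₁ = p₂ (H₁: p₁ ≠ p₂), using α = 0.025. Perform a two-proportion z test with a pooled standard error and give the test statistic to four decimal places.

p̂₁ = 395/1184 = 0.333615, p̂₂ = 232/670 = 0.346269.
Pooled p̂ = (395+232)/(1184+670) = 627/1854 = 0.338188.
SE = √(p̂(1−p̂)(1/n₁+1/n₂)) = √(0.338188·0.661812·0.00233713) = √(0.000523089) = 0.022871.
z = (0.333615 − 0.346269)/0.022871 = -0.012654/0.022871 = -0.5533.
p-value = 2·P(Z > 0.553) ≈ 0.5801; since p > α = 0.025, fail to reject H₀.

z = -0.5533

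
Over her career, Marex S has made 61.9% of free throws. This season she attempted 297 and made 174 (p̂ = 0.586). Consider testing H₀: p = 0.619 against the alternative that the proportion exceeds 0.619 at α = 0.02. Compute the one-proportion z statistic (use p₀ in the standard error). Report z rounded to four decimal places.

z = -1.1761

p̂ = 174/297 = 0.585859.
Standard error under H₀: √(0.619×0.381/297) = 0.028179.
z = (0.585859 − 0.619)/0.028179 = -0.033141/0.028179 = -1.1761.
p-value = P(Z > -1.176) ≈ 0.8802; since p > α = 0.02, fail to reject H₀.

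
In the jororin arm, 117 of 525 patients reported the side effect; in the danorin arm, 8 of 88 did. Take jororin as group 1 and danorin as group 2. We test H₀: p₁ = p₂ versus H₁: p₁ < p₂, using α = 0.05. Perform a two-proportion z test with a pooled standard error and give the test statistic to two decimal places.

z = 2.84

p̂₁ = 117/525 ≈ 0.2229, p̂₂ = 8/88 ≈ 0.0909.
Pooled p̂ = (117+8)/(525+88) = 125/613 = 0.2039.
SE = √(p̂(1−p̂)(1/n₁+1/n₂)) = √(0.2039·0.7961·0.0132684) = √(0.00215391) = 0.0464.
z = (0.2229 − 0.0909)/0.0464 = 0.1320/0.0464 = 2.84.
p-value = P(Z < 2.843) ≈ 0.9978. With α = 0.05, fail to reject H₀.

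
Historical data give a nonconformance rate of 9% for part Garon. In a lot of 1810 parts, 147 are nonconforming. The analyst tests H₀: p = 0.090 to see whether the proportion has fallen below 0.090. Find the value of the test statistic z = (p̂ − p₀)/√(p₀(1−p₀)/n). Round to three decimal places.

p̂ = 147/1810 = 0.081215.
SE = √(p₀(1−p₀)/n) = √(0.0819/1810) = 0.006727.
z = (0.081215 − 0.09)/0.006727 = -0.008785/0.006727 = -1.306.
p-value = P(Z < -1.306) ≈ 0.0958.

z = -1.306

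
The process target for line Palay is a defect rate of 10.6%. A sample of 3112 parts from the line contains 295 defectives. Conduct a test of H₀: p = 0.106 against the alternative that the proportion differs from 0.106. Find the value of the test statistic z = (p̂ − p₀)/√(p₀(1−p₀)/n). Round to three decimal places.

p̂ = 295/3112 = 0.09479.
Under H₀, SE = √(0.106·0.894/3112) = √(3.04512e-05) = 0.00552.
z = (0.09479 − 0.106)/0.00552 = -0.01121/0.00552 = -2.031.

z = -2.031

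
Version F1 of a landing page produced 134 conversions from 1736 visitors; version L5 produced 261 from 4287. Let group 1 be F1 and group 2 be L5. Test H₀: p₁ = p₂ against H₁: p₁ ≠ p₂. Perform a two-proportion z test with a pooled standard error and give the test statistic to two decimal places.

p̂₁ = 134/1736 = 0.07719, p̂₂ = 261/4287 = 0.06088.
Pooled p̂ = (134+261)/(1736+4287) = 395/6023 = 0.06558.
SE = √(0.0612809 × 0.0008093) = 0.00704.
z = (0.07719 − 0.06088)/0.00704 = 0.01631/0.00704 = 2.32.

z = 2.32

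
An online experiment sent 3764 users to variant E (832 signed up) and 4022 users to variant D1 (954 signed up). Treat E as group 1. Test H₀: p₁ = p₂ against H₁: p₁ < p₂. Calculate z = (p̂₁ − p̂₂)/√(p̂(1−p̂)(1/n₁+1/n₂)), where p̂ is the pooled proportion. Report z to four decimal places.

p̂₁ = 832/3764 = 0.221041, p̂₂ = 954/4022 = 0.237195.
Pooled p̂ = (832+954)/(3764+4022) = 1786/7786 = 0.229386.
SE = √(0.176768 × 0.000514307) = 0.009535.
z = (0.221041 − 0.237195)/0.009535 = -0.016154/0.009535 = -1.6942.
p-value = P(Z < -1.694) ≈ 0.0451.

z = -1.6942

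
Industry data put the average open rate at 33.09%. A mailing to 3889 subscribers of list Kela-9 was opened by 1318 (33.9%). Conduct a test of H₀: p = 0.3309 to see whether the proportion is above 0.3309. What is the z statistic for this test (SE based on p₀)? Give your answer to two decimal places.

p̂ = 1318/3889 ≈ 0.33890.
SE = √(p₀(1−p₀)/n) = √(0.22141/3889) = 0.00755.
z = (0.33890 − 0.3309)/0.00755 = 0.00800/0.00755 = 1.06.
p-value = P(Z > 1.061) ≈ 0.1444.

z = 1.06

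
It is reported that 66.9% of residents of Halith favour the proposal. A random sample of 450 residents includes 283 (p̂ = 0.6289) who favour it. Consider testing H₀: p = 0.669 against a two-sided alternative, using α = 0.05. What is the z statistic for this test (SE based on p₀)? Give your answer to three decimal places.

p̂ = 283/450 ≈ 0.62889.
Under H₀, SE = √(0.669·0.331/450) = √(0.000492087) = 0.02218.
z = (0.62889 − 0.669)/0.02218 = -0.04011/0.02218 = -1.808.
Two-sided p-value ≈ 2·Φ(−1.808) = 0.0706, so at α = 0.05 we fail to reject H₀.

z = -1.808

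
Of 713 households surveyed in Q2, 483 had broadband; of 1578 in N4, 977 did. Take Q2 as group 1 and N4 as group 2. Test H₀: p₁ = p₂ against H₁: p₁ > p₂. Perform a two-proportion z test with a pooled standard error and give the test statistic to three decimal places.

p̂₁ = 483/713 = 0.67742, p̂₂ = 977/1578 = 0.61914.
Pooled p̂ = (483+977)/(713+1578) = 1460/2291 = 0.63728.
SE = √(p̂(1−p̂)(1/n₁+1/n₂)) = √(0.63728·0.36272·0.00203624) = √(0.000470687) = 0.02170.
z = (0.67742 − 0.61914)/0.02170 = 0.05828/0.02170 = 2.686.

z = 2.686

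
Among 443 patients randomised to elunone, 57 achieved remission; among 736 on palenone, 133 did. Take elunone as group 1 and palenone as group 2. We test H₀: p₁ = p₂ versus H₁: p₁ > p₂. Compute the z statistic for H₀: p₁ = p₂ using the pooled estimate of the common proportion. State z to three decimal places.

p̂₁ = 57/443 ≈ 0.12867, p̂₂ = 133/736 ≈ 0.18071.
Pooled p̂ = (57+133)/(443+736) = 190/1179 = 0.16115.
SE = √(p̂(1−p̂)(1/n₁+1/n₂)) = √(0.16115·0.83885·0.00361603) = √(0.000488826) = 0.02211.
z = (0.12867 − 0.18071)/0.02211 = -0.05204/0.02211 = -2.354.

z = -2.354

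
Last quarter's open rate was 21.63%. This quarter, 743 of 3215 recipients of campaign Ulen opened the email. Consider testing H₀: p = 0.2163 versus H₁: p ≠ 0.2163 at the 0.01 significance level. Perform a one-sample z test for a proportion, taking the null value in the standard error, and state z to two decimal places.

z = 2.04

p̂ = 743/3215 = 0.23110.
Under H₀, SE = √(0.2163·0.7837/3215) = √(5.27261e-05) = 0.00726.
z = (0.23110 − 0.2163)/0.00726 = 0.01480/0.00726 = 2.04.
Two-sided p-value ≈ 2·Φ(−2.039) = 0.0415; since p > α = 0.01, fail to reject H₀.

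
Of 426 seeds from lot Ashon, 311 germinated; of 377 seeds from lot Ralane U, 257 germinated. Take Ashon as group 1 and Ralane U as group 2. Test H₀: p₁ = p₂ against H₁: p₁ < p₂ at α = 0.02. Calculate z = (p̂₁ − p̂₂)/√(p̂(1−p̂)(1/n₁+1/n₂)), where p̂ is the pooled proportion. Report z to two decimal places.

p̂₁ = 311/426 = 0.7300, p̂₂ = 257/377 = 0.6817.
Pooled p̂ = (311+257)/(426+377) = 568/803 = 0.7073.
SE = √(p̂(1−p̂)(1/n₁+1/n₂)) = √(0.7073·0.2927·0.00499994) = √(0.00103502) = 0.0322.
z = (0.7300 − 0.6817)/0.0322 = 0.0483/0.0322 = 1.50.
p-value = P(Z < 1.503) ≈ 0.9336, so at α = 0.02 we fail to reject H₀.

z = 1.50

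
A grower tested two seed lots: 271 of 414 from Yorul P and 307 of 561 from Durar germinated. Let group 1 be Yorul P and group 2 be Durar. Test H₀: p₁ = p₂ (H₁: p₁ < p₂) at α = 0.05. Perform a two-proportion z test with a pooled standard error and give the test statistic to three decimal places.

p̂₁ = 271/414 = 0.654589, p̂₂ = 307/561 = 0.547237.
Pooled p̂ = (271+307)/(414+561) = 578/975 = 0.592821.
SE = √(p̂(1−p̂)(1/n₁+1/n₂)) = √(0.592821·0.407179·0.00419799) = √(0.00101333) = 0.031833.
z = (0.654589 − 0.547237)/0.031833 = 0.107352/0.031833 = 3.372.
p-value = P(Z < 3.372) ≈ 0.9996, so at α = 0.05 we fail to reject H₀.

z = 3.372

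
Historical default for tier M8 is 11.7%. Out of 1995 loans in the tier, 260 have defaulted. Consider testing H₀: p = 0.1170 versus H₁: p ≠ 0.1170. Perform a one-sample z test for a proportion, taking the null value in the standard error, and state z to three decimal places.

p̂ = 260/1995 ≈ 0.130326.
SE = √(p₀(1−p₀)/n) = √(0.10331/1995) = 0.007196.
z = (0.130326 − 0.117)/0.007196 = 0.013326/0.007196 = 1.852.

z = 1.852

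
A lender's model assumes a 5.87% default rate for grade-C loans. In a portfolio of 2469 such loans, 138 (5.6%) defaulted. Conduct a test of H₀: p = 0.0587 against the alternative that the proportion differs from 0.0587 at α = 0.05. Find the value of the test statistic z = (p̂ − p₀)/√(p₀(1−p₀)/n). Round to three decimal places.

z = -0.593

p̂ = 138/2469 ≈ 0.055893.
Under H₀, SE = √(0.0587·0.9413/2469) = √(2.23792e-05) = 0.004731.
z = (0.055893 − 0.0587)/0.004731 = -0.002807/0.004731 = -0.593.
p-value = 2·P(Z > 0.593) ≈ 0.5529. With α = 0.05, fail to reject H₀.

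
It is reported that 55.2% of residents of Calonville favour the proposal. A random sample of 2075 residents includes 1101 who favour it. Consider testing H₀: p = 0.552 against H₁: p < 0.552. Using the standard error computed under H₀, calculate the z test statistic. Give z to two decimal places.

z = -1.96

p̂ = 1101/2075 = 0.5306.
Under H₀, SE = √(0.552·0.448/2075) = √(0.000119179) = 0.0109.
z = (0.5306 − 0.552)/0.0109 = -0.0214/0.0109 = -1.96.
p-value = P(Z < -1.960) ≈ 0.0250.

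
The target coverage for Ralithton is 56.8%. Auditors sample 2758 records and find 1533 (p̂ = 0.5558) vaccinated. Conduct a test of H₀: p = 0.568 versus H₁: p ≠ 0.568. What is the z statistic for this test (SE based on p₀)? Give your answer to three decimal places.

p̂ = 1533/2758 = 0.555838.
SE = √(p₀(1−p₀)/n) = √(0.24538/2758) = 0.009432.
z = (0.555838 − 0.568)/0.009432 = -0.012162/0.009432 = -1.289.

z = -1.289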